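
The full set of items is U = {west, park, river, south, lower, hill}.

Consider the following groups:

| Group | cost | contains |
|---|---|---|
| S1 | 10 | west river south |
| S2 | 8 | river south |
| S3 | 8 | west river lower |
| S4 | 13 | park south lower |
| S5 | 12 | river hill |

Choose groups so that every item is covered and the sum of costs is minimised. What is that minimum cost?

S3, S4, S5 together cover every item (S3 ∪ S4 ∪ S5 = {west, park, river, south, lower, hill}); total cost 8 + 13 + 12 = 33.
No covering selection has total cost below 33.

33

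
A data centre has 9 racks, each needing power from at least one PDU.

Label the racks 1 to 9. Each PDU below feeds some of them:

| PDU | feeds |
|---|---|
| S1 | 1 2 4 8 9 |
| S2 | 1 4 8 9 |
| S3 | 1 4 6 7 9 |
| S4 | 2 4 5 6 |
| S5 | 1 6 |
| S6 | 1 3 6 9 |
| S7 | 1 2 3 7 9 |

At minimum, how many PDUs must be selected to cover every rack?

3

Take {S1, S4, S7}. Their union is {1, 2, 3, 4, 5, 6, 7, 8, 9}, which is all 9 racks.
Only S4 contains 5, so S4 is forced; the remaining 5 racks need at least 2 more PDUs (each remaining PDU adds at most 4) — so at least 3 PDUs are needed, and 3 is optimal.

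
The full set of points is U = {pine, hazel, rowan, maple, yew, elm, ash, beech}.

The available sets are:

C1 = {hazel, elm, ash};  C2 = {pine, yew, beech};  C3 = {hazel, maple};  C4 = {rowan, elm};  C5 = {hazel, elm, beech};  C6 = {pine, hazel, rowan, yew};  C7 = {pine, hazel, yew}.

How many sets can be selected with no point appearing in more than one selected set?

C2, C3, C4 are pairwise disjoint (C2={pine,yew,beech}; C3={hazel,maple}; C4={rowan,elm}).
Every remaining set overlaps one of these, and no 4 of the listed sets are pairwise disjoint, so 3 is the maximum.

3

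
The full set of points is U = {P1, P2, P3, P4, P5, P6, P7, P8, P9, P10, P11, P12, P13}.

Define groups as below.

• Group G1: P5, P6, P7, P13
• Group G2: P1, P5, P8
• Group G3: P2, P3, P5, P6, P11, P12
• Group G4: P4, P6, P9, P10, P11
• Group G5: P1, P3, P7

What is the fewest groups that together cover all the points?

4

G1, G2, G3, and G4 cover everything between them: the union {P1, P2, P3, P4, P5, P6, P7, P8, P9, P10, P11, P12, P13} is all of U.
Only G3 contains P2, so G3 is forced; the remaining 7 points need at least 3 more groups (each remaining group adds at most 3) — so at least 4 groups are needed, and 4 is optimal.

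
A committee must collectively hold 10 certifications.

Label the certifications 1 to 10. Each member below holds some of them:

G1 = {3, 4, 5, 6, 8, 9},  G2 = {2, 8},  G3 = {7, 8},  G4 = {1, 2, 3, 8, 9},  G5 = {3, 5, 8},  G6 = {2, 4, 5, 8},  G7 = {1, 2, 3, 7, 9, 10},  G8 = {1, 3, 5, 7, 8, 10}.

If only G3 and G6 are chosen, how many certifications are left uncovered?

Union of G3, G6 = {2, 4, 5, 7, 8}.
Not covered: 1, 3, 6, 9, 10 — 5 certifications.

5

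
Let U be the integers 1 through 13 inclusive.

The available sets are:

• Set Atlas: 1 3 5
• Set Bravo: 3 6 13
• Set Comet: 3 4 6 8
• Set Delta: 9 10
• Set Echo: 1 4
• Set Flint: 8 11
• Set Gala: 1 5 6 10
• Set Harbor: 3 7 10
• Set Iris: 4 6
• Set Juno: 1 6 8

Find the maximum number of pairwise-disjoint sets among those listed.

Atlas, Delta, Flint, Iris are pairwise disjoint (Atlas={1,3,5}; Delta={9,10}; Flint={8,11}; Iris={4,6}).
Every remaining set overlaps one of these, and no 5 of the listed sets are pairwise disjoint, so 4 is the maximum.

4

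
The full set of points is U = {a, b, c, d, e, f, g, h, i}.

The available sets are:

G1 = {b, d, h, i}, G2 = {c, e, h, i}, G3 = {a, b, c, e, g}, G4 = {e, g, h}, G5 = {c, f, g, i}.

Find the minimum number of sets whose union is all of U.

Take {G1, G3, G5}. Their union is {a, b, c, d, e, f, g, h, i}, which is all 9 points.
Only G3 contains a, so G3 is forced; the remaining 4 points need at least 2 more sets (each remaining set adds at most 3) — so at least 3 sets are needed, and 3 is optimal.

3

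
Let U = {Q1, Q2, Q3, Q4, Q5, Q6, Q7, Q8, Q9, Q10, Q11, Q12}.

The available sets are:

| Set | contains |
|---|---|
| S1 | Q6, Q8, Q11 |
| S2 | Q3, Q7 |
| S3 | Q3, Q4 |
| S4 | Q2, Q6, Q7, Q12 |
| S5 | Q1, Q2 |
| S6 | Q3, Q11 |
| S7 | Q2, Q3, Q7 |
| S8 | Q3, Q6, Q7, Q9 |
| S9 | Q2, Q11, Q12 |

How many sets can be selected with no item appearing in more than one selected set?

3

S1, S3, S5 are pairwise disjoint (S1={Q6,Q8,Q11}; S3={Q3,Q4}; S5={Q1,Q2}).
Every remaining set overlaps one of these, and no 4 of the listed sets are pairwise disjoint, so 3 is the maximum.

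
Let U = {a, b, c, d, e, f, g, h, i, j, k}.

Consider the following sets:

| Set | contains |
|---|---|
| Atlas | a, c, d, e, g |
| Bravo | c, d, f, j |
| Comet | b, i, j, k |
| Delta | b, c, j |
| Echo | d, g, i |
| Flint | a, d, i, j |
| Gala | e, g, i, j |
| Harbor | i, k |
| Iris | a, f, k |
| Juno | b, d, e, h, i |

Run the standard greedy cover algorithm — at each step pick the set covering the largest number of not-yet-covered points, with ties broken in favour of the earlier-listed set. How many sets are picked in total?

4

Greedy: pick Atlas (covers 5 new) → pick Comet (covers 4 new) → pick Bravo (covers 1 new) → pick Juno (covers 1 new). Total picks: 4.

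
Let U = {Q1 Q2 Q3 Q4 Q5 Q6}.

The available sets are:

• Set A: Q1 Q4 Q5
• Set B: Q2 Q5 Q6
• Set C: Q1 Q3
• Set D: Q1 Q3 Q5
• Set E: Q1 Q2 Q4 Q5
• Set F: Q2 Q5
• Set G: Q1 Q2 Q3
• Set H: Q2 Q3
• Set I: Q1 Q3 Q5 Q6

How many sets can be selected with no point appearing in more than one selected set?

B, C are pairwise disjoint (B={Q2,Q5,Q6}; C={Q1,Q3}).
Every remaining set overlaps one of these, and no 3 of the listed sets are pairwise disjoint, so 2 is the maximum.

2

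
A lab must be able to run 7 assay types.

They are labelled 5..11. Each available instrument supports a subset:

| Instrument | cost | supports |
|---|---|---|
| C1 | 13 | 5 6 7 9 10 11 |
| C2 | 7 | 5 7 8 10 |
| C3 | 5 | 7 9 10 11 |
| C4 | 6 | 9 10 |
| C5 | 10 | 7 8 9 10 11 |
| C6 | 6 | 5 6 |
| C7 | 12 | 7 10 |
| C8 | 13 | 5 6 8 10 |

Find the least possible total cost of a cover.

16

C5, C6 together cover every assay (C5 ∪ C6 = {5, 6, 7, 8, 9, 10, 11}); total cost 10 + 6 = 16.
The greedy pick C3, C6, C2 costs 18; no covering selection beats 16.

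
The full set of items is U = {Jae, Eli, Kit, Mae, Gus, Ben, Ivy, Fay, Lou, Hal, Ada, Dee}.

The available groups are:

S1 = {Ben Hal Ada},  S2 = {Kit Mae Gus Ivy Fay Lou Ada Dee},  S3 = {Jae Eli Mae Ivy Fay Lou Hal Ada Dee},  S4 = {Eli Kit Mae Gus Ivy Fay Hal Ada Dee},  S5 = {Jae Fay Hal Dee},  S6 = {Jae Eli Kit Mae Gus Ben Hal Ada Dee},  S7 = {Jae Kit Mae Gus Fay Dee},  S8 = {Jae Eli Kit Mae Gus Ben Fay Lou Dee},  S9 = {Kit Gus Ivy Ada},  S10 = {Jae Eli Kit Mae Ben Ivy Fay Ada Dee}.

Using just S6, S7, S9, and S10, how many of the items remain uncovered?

Union of S6, S7, S9, S10 = {Jae, Eli, Kit, Mae, Gus, Ben, Ivy, Fay, Hal, Ada, Dee}.
Not covered: Lou — 1 item.

1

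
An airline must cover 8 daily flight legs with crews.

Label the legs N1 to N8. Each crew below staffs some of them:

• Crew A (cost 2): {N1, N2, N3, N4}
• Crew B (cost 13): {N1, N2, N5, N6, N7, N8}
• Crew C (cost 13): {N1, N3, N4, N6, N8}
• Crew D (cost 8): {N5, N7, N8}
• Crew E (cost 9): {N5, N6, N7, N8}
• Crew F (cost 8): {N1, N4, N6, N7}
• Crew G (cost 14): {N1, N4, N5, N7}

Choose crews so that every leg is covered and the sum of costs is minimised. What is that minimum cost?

11

A, E together cover every leg (A ∪ E = {N1, N2, N3, N4, N5, N6, N7, N8}); total cost 2 + 9 = 11.
No covering selection has total cost below 11.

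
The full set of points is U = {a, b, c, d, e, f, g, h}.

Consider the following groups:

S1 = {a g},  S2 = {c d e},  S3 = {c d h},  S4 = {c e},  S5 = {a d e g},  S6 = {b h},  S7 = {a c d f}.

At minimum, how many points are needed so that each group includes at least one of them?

3

T = {b, c, g} meets every group (each contains at least one member of T), and |T| = 3.
The groups S1, S4, S6 are pairwise disjoint, so any hitting set needs a separate point for each — at least 3. Hence 3 is optimal.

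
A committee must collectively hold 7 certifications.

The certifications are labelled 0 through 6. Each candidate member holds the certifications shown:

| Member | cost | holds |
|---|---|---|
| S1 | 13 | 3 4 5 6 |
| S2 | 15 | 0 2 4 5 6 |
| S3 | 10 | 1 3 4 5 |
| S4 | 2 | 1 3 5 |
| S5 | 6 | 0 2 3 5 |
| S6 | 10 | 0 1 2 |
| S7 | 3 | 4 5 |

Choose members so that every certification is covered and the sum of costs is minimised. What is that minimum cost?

S2, S4 together cover every certification (S2 ∪ S4 = {0, 1, 2, 3, 4, 5, 6}); total cost 15 + 2 = 17.
The greedy pick S4, S5, S7, S1 costs 24; no covering selection beats 17.

17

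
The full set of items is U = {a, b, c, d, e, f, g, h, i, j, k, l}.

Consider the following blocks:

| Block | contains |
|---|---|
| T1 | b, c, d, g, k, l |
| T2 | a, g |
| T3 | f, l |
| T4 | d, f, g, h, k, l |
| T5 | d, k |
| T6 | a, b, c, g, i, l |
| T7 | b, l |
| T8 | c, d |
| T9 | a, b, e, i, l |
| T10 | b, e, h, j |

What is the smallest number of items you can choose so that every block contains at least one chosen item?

4

Take T = {b, d, f, g}. Each listed block contains at least one of these, so T is a hitting set of size 4.
The blocks T2, T3, T5, T10 are pairwise disjoint, so any hitting set needs a separate item for each — at least 4. Hence 4 is optimal.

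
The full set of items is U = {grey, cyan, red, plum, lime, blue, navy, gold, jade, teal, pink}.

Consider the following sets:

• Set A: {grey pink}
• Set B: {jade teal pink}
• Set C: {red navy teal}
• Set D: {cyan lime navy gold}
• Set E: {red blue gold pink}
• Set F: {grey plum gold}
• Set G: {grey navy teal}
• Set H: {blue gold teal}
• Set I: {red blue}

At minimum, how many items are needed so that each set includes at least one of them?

The 4 items {grey, blue, navy, jade} hit every set.
No choice of 3 items meets every set, so 4 is the minimum.

4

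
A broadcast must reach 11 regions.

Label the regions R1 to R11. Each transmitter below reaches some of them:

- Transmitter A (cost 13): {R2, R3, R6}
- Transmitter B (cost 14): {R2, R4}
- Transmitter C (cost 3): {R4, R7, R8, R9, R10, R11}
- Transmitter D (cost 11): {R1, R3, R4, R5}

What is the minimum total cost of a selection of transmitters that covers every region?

27

A, C, D together cover every region (A ∪ C ∪ D = {R1, R2, R3, R4, R5, R6, R7, R8, R9, R10, R11}); total cost 13 + 3 + 11 = 27.
No covering selection has total cost below 27.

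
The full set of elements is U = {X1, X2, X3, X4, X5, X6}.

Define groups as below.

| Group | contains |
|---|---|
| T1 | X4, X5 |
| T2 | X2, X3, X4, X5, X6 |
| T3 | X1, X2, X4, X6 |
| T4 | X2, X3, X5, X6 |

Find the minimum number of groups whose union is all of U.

Take {T2, T3}. Their union is {X1, X2, X3, X4, X5, X6}, which is all 6 elements.
No single group has all 6 elements (the largest, T2, has 5), so 2 is optimal.

2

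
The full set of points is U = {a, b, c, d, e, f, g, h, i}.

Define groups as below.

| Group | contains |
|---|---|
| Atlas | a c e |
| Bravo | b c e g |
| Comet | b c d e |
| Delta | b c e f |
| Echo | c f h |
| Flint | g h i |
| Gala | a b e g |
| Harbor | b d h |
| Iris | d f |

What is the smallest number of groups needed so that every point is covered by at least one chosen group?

4

Comet, Echo, Flint, and Gala cover everything between them: the union {a, b, c, d, e, f, g, h, i} is all of U.
No 3 of the 9 groups cover everything (all 84 combinations miss at least one point), so 4 is optimal.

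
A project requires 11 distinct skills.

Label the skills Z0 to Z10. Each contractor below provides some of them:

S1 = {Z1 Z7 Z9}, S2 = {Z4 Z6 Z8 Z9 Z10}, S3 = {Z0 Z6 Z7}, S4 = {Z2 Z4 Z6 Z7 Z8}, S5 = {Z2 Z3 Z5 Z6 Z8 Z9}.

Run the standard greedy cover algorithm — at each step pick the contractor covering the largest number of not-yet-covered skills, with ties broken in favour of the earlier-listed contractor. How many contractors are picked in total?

4

Greedy: pick S5 (covers 6 new) → pick S1 (covers 2 new) → pick S2 (covers 2 new) → pick S3 (covers 1 new). Total picks: 4.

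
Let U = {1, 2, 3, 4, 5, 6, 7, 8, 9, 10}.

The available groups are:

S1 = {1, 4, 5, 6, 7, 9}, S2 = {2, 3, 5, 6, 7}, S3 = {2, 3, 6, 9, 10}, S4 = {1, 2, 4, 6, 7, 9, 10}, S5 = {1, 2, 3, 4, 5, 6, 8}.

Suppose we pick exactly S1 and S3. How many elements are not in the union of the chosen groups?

1

Union of S1, S3 = {1, 2, 3, 4, 5, 6, 7, 9, 10}.
Not covered: 8 — 1 element.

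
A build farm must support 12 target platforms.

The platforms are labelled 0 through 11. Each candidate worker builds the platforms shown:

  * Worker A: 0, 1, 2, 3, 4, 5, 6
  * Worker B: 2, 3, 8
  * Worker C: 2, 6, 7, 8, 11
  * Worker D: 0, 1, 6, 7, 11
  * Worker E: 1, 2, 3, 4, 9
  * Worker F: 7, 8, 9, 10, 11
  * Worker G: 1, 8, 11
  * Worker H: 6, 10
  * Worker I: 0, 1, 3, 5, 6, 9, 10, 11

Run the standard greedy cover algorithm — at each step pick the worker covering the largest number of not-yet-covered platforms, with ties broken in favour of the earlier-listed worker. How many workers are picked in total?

3

Greedy: pick I (covers 8 new) → pick C (covers 3 new) → pick A (covers 1 new). Total picks: 3.
(The true minimum cover uses only 2 workers, so greedy is not optimal here.)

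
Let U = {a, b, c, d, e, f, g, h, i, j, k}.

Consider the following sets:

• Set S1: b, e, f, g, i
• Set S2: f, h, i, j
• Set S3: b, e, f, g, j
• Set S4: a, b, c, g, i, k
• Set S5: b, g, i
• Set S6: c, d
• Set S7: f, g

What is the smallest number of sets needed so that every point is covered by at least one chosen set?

4

S1, S2, S4, and S6 cover everything between them: the union {a, b, c, d, e, f, g, h, i, j, k} is all of U.
No 3 of the 7 sets cover everything (all 35 combinations miss at least one point), so 4 is optimal.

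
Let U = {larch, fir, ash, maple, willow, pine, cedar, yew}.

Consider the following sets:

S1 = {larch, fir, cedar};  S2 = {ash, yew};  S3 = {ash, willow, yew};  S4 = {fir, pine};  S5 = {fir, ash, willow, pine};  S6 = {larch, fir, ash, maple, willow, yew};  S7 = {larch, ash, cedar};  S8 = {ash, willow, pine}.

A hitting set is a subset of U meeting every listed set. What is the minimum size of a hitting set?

2

H = {fir, ash} meets every set (each contains at least one member of H), and |H| = 2.
The sets S2, S4 are pairwise disjoint, so any hitting set needs a separate item for each — at least 2. Hence 2 is optimal.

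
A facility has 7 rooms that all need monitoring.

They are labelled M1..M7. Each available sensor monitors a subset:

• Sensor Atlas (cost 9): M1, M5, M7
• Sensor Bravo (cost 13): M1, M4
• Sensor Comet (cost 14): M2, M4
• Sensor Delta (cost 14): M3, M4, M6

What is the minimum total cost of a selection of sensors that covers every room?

Atlas, Comet, Delta together cover every room (Atlas ∪ Comet ∪ Delta = {M1, M2, M3, M4, M5, M6, M7}); total cost 9 + 14 + 14 = 37.
No covering selection has total cost below 37.

37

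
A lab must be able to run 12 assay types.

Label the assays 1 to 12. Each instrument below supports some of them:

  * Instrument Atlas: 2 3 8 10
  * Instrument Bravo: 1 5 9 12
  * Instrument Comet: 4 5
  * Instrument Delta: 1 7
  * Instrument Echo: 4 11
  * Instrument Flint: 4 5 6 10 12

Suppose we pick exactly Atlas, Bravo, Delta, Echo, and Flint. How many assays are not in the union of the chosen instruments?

0

Union of Atlas, Bravo, Delta, Echo, Flint = {1, 2, 3, 4, 5, 6, 7, 8, 9, 10, 11, 12} — that's every assay, so 0 are uncovered.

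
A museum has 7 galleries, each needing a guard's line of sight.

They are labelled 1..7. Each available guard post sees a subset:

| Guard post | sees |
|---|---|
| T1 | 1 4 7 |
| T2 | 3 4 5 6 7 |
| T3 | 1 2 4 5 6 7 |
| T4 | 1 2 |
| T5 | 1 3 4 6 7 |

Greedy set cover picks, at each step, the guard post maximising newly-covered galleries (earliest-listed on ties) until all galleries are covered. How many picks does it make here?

Greedy: pick T3 (covers 6 new) → pick T2 (covers 1 new). Total picks: 2.

2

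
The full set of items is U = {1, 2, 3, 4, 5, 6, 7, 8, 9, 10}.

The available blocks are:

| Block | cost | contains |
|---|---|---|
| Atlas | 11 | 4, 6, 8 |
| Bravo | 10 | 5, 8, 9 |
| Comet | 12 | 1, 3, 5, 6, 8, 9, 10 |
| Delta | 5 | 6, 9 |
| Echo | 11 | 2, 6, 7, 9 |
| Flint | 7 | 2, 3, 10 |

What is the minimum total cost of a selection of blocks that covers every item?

34

Atlas, Comet, Echo together cover every item (Atlas ∪ Comet ∪ Echo = {1, 2, 3, 4, 5, 6, 7, 8, 9, 10}); total cost 11 + 12 + 11 = 34.
No covering selection has total cost below 34.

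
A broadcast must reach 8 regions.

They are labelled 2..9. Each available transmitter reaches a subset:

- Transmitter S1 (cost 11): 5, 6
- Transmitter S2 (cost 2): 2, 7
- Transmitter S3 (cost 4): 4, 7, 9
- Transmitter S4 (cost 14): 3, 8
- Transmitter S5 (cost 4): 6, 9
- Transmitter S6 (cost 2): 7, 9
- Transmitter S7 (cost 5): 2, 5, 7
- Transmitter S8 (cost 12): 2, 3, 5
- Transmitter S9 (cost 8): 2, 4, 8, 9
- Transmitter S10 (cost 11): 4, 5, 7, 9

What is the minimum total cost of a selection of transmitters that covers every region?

S5, S6, S8, S9 together cover every region (S5 ∪ S6 ∪ S8 ∪ S9 = {2, 3, 4, 5, 6, 7, 8, 9}); total cost 4 + 2 + 12 + 8 = 26.
The greedy pick S2, S3, S5, S7, S4 costs 29; no covering selection beats 26.

26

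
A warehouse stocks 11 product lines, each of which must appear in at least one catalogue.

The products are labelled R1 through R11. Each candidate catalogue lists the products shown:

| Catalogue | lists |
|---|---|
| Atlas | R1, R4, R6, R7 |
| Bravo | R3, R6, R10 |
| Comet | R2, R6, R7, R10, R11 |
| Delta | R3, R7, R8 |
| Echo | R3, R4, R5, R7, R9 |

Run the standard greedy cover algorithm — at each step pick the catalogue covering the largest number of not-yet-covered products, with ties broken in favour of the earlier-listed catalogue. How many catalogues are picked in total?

4

Greedy: pick Comet (covers 5 new) → pick Echo (covers 4 new) → pick Atlas (covers 1 new) → pick Delta (covers 1 new). Total picks: 4.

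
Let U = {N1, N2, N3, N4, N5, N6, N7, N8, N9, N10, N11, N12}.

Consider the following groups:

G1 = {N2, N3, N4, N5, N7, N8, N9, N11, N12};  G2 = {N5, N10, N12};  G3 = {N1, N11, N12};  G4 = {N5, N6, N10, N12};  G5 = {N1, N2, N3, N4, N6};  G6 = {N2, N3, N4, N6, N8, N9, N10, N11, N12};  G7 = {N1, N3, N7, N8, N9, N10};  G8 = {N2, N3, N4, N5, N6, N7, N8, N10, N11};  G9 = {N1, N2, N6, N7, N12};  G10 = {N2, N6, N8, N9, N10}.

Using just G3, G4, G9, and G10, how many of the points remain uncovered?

Union of G3, G4, G9, G10 = {N1, N2, N5, N6, N7, N8, N9, N10, N11, N12}.
Not covered: N3, N4 — 2 points.

2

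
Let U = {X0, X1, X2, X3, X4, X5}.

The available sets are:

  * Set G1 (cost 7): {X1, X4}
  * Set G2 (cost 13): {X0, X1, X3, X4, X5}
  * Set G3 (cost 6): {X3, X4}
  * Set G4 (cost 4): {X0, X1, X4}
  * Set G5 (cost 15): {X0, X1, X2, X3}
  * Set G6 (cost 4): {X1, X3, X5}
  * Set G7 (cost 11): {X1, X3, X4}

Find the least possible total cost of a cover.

23

G4, G5, G6 together cover every element (G4 ∪ G5 ∪ G6 = {X0, X1, X2, X3, X4, X5}); total cost 4 + 15 + 4 = 23.
No covering selection has total cost below 23.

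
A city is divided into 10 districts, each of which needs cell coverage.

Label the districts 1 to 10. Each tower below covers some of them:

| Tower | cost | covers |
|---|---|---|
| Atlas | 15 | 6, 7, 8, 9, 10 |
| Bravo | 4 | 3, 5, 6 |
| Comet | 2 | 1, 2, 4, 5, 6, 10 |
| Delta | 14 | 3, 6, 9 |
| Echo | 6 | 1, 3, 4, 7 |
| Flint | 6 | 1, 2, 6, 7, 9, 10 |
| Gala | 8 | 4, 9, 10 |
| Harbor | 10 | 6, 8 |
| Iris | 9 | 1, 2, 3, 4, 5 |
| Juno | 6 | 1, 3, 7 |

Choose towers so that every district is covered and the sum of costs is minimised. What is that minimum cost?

21

Atlas, Bravo, Comet together cover every district (Atlas ∪ Bravo ∪ Comet = {1, 2, 3, 4, 5, 6, 7, 8, 9, 10}); total cost 15 + 4 + 2 = 21.
The greedy pick Comet, Echo, Flint, Harbor costs 24; no covering selection beats 21.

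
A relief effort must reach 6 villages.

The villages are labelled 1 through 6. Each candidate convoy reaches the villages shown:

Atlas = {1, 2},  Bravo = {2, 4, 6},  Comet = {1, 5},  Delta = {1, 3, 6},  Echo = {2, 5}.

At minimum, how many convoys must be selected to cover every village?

3

Bravo and Delta and Echo together: Bravo ∪ Delta ∪ Echo = {1, 2, 3, 4, 5, 6} — every village is covered.
Only Delta contains 3, so Delta is forced; the remaining 3 villages need at least 2 more convoys (each remaining convoy adds at most 2) — so at least 3 convoys are needed, and 3 is optimal.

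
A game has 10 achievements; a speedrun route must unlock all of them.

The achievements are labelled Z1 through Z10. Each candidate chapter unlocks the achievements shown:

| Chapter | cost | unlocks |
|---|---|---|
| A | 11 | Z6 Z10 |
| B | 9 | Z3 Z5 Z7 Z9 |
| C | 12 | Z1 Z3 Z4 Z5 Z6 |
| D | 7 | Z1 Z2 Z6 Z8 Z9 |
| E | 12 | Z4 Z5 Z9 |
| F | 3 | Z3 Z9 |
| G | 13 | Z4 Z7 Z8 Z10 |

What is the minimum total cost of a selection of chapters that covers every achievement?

29

B, D, G together cover every achievement (B ∪ D ∪ G = {Z1, Z2, Z3, Z4, Z5, Z6, Z7, Z8, Z9, Z10}); total cost 9 + 7 + 13 = 29.
No covering selection has total cost below 29.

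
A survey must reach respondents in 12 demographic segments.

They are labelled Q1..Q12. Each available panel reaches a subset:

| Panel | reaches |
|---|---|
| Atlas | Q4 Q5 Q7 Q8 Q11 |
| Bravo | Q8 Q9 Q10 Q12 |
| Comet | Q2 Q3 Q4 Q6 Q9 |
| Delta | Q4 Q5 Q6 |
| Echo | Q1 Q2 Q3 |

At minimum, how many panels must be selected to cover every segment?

Atlas and Bravo and Comet and Echo together: Atlas ∪ Bravo ∪ Comet ∪ Echo = {Q1, Q2, Q3, Q4, Q5, Q6, Q7, Q8, Q9, Q10, Q11, Q12} — every segment is covered.
No 3 of the 5 panels cover everything (all 10 combinations miss at least one segment), so 4 is optimal.

4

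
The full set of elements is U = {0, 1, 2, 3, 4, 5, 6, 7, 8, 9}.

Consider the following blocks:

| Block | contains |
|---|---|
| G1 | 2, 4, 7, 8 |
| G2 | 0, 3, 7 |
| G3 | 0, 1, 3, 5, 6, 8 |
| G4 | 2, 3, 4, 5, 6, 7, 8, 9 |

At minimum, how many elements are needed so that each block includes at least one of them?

2

The 2 elements {3, 4} hit every block.
No single element lies in every block, so at least 2 are needed and 2 is optimal.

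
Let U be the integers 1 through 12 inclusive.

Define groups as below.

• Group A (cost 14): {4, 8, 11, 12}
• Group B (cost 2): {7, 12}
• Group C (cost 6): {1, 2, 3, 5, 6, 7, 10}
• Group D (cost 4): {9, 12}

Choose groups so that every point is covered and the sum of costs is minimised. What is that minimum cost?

A, C, D together cover every point (A ∪ C ∪ D = {1, 2, 3, 4, 5, 6, 7, 8, 9, 10, 11, 12}); total cost 14 + 6 + 4 = 24.
The greedy pick C, B, D, A costs 26; no covering selection beats 24.

24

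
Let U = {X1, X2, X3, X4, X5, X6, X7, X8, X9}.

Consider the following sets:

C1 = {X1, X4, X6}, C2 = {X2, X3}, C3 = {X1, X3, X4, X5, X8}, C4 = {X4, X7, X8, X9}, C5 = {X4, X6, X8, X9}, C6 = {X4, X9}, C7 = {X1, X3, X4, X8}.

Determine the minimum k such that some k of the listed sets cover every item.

C2 and C3 and C4 and C5 together: C2 ∪ C3 ∪ C4 ∪ C5 = {X1, X2, X3, X4, X5, X6, X7, X8, X9} — every item is covered.
No 3 of the 7 sets cover everything (all 35 combinations miss at least one item), so 4 is optimal.

4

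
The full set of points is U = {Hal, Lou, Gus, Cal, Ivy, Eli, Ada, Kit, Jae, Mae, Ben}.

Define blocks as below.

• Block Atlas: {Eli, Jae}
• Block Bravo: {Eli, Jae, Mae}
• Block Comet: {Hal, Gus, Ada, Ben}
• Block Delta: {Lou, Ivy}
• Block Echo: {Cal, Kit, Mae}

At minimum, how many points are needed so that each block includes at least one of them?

4

H = {Lou, Cal, Eli, Ada} meets every block (each contains at least one member of H), and |H| = 4.
The blocks Atlas, Comet, Delta, Echo are pairwise disjoint, so any hitting set needs a separate point for each — at least 4. Hence 4 is optimal.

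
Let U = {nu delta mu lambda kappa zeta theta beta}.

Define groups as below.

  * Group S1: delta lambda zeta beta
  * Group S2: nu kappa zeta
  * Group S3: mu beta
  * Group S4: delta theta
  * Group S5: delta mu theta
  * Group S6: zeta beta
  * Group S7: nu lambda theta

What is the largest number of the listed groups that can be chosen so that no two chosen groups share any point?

3

S2, S3, S4 are pairwise disjoint (S2={nu,kappa,zeta}; S3={mu,beta}; S4={delta,theta}).
Every remaining group overlaps one of these, and no 4 of the listed groups are pairwise disjoint, so 3 is the maximum.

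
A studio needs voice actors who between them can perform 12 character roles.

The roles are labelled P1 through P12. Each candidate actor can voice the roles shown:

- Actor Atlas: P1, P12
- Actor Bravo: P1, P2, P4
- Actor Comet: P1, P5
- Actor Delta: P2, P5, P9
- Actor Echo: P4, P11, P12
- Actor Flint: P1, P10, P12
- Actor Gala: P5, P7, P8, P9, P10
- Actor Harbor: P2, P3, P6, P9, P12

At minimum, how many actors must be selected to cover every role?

4

Take {Bravo, Echo, Gala, Harbor}. Their union is {P1, P2, P3, P4, P5, P6, P7, P8, P9, P10, P11, P12}, which is all 12 roles.
No 3 of the 8 actors cover everything (all 56 combinations miss at least one role), so 4 is optimal.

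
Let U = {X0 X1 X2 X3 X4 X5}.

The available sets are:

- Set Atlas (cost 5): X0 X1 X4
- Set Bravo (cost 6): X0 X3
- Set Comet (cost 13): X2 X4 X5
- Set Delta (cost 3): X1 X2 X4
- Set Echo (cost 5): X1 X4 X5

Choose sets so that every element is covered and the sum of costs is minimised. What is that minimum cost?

Bravo, Delta, Echo together cover every element (Bravo ∪ Delta ∪ Echo = {X0, X1, X2, X3, X4, X5}); total cost 6 + 3 + 5 = 14.
No covering selection has total cost below 14.

14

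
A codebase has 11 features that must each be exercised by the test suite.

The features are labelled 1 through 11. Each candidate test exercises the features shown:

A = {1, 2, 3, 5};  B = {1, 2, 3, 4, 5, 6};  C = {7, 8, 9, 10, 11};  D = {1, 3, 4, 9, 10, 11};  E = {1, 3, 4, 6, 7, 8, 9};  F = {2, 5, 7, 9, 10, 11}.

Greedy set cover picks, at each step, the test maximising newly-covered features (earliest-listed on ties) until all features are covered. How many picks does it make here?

Greedy: pick E (covers 7 new) → pick F (covers 4 new). Total picks: 2.

2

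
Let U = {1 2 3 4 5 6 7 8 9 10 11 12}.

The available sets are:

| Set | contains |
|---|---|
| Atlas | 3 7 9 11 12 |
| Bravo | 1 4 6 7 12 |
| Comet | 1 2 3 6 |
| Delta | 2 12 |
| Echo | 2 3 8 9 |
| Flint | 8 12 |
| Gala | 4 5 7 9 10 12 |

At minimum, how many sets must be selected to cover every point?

4

Atlas and Bravo and Echo and Gala together: Atlas ∪ Bravo ∪ Echo ∪ Gala = {1, 2, 3, 4, 5, 6, 7, 8, 9, 10, 11, 12} — every point is covered.
Only Atlas contains 11, so Atlas is forced; the remaining 7 points need at least 3 more sets (each remaining set adds at most 3) — so at least 4 sets are needed, and 4 is optimal.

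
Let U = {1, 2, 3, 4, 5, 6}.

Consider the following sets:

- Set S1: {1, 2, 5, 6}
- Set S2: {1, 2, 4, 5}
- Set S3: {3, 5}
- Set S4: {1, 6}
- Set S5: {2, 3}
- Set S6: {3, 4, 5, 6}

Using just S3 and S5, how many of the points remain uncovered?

3

Union of S3, S5 = {2, 3, 5}.
Not covered: 1, 4, 6 — 3 points.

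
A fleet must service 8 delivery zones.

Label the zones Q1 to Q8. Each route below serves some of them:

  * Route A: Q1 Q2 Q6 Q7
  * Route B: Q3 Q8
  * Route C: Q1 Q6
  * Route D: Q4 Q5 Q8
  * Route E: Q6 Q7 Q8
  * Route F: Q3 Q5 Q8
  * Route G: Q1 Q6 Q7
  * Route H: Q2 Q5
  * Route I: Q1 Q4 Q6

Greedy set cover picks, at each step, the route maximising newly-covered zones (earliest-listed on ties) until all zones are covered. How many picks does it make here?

3

Greedy: pick A (covers 4 new) → pick D (covers 3 new) → pick B (covers 1 new). Total picks: 3.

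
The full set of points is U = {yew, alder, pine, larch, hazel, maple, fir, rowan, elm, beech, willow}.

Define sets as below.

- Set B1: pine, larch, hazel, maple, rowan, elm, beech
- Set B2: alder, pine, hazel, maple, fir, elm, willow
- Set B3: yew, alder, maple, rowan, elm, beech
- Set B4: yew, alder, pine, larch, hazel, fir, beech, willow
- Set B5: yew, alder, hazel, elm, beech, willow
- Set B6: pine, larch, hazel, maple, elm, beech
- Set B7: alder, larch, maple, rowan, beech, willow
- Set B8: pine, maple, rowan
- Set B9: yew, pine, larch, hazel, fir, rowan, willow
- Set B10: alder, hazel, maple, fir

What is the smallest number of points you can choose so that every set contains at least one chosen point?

2

Take H = {hazel, maple}. Each listed set contains at least one of these, so H is a hitting set of size 2.
The sets B5, B8 are pairwise disjoint, so any hitting set needs a separate point for each — at least 2. Hence 2 is optimal.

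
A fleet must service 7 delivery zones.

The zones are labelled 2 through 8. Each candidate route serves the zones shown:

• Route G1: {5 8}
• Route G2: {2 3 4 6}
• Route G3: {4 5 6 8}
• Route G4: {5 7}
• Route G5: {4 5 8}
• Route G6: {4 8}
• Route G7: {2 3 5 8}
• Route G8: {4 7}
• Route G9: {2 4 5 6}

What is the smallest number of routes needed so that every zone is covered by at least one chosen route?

3

G1 and G2 and G8 together: G1 ∪ G2 ∪ G8 = {2, 3, 4, 5, 6, 7, 8} — every zone is covered.
No 2 of the 9 routes cover everything (all 36 combinations miss at least one zone), so 3 is optimal.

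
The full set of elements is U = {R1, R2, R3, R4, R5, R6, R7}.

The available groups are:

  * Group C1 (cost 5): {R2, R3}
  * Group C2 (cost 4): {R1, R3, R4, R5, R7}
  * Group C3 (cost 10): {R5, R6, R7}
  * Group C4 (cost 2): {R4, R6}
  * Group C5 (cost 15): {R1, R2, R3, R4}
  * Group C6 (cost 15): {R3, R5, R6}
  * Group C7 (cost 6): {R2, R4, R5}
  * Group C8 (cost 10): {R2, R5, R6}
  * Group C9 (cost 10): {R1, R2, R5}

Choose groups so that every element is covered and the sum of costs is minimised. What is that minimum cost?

C1, C2, C4 together cover every element (C1 ∪ C2 ∪ C4 = {R1, R2, R3, R4, R5, R6, R7}); total cost 5 + 4 + 2 = 11.
No covering selection has total cost below 11.

11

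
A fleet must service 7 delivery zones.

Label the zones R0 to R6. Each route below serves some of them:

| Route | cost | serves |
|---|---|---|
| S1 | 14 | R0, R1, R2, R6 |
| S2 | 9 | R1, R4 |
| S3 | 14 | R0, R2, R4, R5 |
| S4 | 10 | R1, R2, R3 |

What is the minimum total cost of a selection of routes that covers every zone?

S1, S3, S4 together cover every zone (S1 ∪ S3 ∪ S4 = {R0, R1, R2, R3, R4, R5, R6}); total cost 14 + 14 + 10 = 38.
No covering selection has total cost below 38.

38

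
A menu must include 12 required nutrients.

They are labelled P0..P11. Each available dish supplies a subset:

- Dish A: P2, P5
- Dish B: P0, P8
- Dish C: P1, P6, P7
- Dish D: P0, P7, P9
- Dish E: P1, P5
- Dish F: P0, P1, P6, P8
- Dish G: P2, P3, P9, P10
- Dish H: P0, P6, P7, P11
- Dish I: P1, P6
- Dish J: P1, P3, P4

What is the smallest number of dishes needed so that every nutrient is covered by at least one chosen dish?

5

B and E and G and H and J together: B ∪ E ∪ G ∪ H ∪ J = {P0, P1, P2, P3, P4, P5, P6, P7, P8, P9, P10, P11} — every nutrient is covered.
No 4 of the 10 dishes cover everything (all 210 combinations miss at least one nutrient), so 5 is optimal.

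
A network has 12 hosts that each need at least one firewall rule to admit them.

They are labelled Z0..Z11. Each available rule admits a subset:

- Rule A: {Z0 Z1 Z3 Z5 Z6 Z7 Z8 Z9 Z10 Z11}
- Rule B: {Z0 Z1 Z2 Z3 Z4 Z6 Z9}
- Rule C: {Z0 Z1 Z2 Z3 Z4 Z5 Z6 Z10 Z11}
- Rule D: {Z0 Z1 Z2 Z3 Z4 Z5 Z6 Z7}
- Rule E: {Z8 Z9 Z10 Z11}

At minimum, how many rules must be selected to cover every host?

D and E together: D ∪ E = {Z0, Z1, Z2, Z3, Z4, Z5, Z6, Z7, Z8, Z9, Z10, Z11} — every host is covered.
No single rule has all 12 hosts (the largest, A, has 10), so 2 is optimal.

2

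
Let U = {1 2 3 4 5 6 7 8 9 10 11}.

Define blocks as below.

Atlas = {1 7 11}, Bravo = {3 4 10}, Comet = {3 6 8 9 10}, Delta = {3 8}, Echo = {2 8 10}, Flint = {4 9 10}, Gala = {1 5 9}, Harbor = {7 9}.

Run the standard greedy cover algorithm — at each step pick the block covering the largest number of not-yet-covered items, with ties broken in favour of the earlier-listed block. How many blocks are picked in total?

Greedy: pick Comet (covers 5 new) → pick Atlas (covers 3 new) → pick Bravo (covers 1 new) → pick Echo (covers 1 new) → pick Gala (covers 1 new). Total picks: 5.

5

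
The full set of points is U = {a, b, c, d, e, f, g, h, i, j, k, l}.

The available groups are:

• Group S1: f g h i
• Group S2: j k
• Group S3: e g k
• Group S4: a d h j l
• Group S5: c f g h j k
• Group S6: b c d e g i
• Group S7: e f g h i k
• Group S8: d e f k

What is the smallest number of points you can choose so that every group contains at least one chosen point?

3

The 3 points {e, f, j} hit every group.
No choice of 2 points meets every group, so 3 is the minimum.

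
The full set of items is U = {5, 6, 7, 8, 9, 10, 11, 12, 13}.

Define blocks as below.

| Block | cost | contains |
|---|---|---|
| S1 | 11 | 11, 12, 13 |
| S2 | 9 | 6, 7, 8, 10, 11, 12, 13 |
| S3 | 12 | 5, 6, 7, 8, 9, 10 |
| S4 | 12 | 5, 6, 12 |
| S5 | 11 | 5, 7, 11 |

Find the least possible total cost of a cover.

21

S2, S3 together cover every item (S2 ∪ S3 = {5, 6, 7, 8, 9, 10, 11, 12, 13}); total cost 9 + 12 = 21.
No covering selection has total cost below 21.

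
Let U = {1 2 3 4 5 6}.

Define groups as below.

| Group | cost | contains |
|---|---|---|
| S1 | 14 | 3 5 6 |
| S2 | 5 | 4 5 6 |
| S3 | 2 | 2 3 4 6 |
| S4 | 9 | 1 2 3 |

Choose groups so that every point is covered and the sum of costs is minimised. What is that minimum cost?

S2, S4 together cover every point (S2 ∪ S4 = {1, 2, 3, 4, 5, 6}); total cost 5 + 9 = 14.
The greedy pick S3, S2, S4 costs 16; no covering selection beats 14.

14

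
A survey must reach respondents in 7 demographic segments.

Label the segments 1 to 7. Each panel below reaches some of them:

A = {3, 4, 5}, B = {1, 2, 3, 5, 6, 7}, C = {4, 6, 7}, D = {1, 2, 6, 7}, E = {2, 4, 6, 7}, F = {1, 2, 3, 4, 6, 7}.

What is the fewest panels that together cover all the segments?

2

Take {A, D}. Their union is {1, 2, 3, 4, 5, 6, 7}, which is all 7 segments.
No single panel has all 7 segments (the largest, B, has 6), so 2 is optimal.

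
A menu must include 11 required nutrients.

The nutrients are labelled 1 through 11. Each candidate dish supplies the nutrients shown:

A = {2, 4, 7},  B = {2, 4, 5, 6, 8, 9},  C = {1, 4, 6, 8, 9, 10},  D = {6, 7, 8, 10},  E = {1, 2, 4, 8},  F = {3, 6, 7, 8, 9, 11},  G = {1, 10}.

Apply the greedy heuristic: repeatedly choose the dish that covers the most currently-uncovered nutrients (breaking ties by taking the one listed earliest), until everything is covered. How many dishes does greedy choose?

3

Greedy: pick B (covers 6 new) → pick F (covers 3 new) → pick C (covers 2 new). Total picks: 3.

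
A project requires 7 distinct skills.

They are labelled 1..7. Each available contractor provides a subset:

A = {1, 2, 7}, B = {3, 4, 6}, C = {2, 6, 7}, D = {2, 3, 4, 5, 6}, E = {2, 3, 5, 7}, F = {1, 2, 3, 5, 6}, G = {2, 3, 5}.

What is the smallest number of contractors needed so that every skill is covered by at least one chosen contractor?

A and D together: A ∪ D = {1, 2, 3, 4, 5, 6, 7} — every skill is covered.
No single contractor has all 7 skills (the largest, D, has 5), so 2 is optimal.

2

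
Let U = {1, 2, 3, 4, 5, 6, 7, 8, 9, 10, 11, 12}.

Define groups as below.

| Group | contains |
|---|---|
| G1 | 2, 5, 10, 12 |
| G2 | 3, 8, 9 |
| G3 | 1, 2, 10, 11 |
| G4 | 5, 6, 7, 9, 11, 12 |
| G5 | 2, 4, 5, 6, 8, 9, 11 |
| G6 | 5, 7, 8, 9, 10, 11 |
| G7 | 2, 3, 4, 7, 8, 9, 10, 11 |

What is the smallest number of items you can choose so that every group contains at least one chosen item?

2

Take H = {2, 9}. Each listed group contains at least one of these, so H is a hitting set of size 2.
The groups G2, G3 are pairwise disjoint, so any hitting set needs a separate item for each — at least 2. Hence 2 is optimal.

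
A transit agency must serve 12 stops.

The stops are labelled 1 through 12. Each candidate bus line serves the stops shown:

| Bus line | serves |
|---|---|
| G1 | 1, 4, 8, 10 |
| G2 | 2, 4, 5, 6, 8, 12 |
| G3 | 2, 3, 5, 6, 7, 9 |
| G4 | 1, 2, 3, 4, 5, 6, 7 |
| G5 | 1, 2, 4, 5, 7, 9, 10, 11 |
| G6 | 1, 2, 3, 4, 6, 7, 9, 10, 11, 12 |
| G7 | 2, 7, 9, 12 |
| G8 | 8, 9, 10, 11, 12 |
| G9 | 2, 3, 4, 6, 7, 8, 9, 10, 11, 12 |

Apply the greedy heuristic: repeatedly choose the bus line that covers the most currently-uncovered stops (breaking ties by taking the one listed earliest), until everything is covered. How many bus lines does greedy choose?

Greedy: pick G6 (covers 10 new) → pick G2 (covers 2 new). Total picks: 2.

2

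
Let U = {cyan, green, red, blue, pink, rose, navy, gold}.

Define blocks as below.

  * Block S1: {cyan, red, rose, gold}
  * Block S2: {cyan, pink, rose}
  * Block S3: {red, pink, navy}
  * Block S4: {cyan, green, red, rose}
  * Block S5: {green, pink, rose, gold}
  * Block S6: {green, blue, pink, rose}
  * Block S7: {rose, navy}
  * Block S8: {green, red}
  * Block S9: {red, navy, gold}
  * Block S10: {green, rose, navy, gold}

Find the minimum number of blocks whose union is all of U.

Take {S4, S6, S10}. Their union is {cyan, green, red, blue, pink, rose, navy, gold}, which is all 8 points.
Only S6 contains blue, so S6 is forced; the remaining 4 points need at least 2 more blocks (each remaining block adds at most 3) — so at least 3 blocks are needed, and 3 is optimal.

3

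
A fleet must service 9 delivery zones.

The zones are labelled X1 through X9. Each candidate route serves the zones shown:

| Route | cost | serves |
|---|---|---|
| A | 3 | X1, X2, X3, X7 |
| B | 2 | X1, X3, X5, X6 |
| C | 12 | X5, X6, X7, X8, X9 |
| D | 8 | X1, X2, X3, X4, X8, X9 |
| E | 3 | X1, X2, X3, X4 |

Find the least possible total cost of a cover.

A, B, D together cover every zone (A ∪ B ∪ D = {X1, X2, X3, X4, X5, X6, X7, X8, X9}); total cost 3 + 2 + 8 = 13.
No covering selection has total cost below 13.

13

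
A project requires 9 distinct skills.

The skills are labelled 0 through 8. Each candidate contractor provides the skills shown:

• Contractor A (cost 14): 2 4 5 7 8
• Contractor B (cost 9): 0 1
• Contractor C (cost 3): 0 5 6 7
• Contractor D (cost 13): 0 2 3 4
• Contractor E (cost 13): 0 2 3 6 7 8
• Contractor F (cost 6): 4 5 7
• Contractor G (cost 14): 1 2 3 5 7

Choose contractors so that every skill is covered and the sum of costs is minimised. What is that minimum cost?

28

B, E, F together cover every skill (B ∪ E ∪ F = {0, 1, 2, 3, 4, 5, 6, 7, 8}); total cost 9 + 13 + 6 = 28.
The greedy pick C, D, B, E costs 38; no covering selection beats 28.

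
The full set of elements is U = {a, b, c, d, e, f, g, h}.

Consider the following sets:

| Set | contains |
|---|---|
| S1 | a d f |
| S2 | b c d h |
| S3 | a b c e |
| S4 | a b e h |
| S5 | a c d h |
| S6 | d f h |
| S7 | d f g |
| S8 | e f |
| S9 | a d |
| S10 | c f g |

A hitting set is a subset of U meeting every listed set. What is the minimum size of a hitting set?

3

Take T = {c, d, e}. Each listed set contains at least one of these, so T is a hitting set of size 3.
No choice of 2 elements meets every set, so 3 is the minimum.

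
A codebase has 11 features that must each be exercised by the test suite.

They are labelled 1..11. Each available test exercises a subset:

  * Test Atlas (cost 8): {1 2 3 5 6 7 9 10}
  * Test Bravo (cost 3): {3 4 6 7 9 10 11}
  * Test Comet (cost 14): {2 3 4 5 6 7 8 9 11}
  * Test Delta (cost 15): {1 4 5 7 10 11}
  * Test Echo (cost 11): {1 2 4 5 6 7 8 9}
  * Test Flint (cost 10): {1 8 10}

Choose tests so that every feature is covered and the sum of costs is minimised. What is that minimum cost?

14

Bravo, Echo together cover every feature (Bravo ∪ Echo = {1, 2, 3, 4, 5, 6, 7, 8, 9, 10, 11}); total cost 3 + 11 = 14.
The greedy pick Bravo, Atlas, Flint costs 21; no covering selection beats 14.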